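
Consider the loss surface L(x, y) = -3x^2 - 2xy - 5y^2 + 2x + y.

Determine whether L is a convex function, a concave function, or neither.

L is quadratic, so its Hessian is the constant matrix H = [[-6, -2], [-2, -10]].
det(H) = 56, tr(H) = -16.
det(H) > 0 and tr(H) < 0, so H is negative definite everywhere: concave.

concave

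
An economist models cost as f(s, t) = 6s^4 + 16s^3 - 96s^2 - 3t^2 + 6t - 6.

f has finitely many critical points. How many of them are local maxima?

1

f separates as a function of s plus a function of t, so ∇f=0 decouples.
∂f/∂s = 24s(s - 2)(s + 4) = 0 at s ∈ {-4, 0, 2}; ∂f/∂t = -6(t - 1) = 0 at t ∈ {1}.
The Hessian is diagonal: diag(f_ss, f_tt). Second derivatives: f_ss(-4)=576, f_ss(0)=-192, f_ss(2)=288; f_tt(1)=-6.
Local maxima occur where both diagonal entries negative: (0, 1). Count: 1.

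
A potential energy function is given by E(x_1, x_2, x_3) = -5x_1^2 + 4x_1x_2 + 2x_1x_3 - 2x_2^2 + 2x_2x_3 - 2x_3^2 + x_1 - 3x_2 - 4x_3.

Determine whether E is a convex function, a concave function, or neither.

concave

E is quadratic, so its Hessian is the constant matrix H = [[-10, 4, 2], [4, -4, 2], [2, 2, -4]].
Leading principal minors: -10, 24, -8.
Signs alternate −, +, − ⇒ H ≺ 0 ⇒ concave.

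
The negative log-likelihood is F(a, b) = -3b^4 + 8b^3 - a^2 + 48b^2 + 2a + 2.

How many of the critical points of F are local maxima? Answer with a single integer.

F separates as a function of a plus a function of b, so ∇F=0 decouples.
∂F/∂a = -2(a - 1) = 0 at a ∈ {1}; ∂F/∂b = -12b(b - 4)(b + 2) = 0 at b ∈ {-2, 0, 4}.
The Hessian is diagonal: diag(F_aa, F_bb). Second derivatives: F_aa(1)=-2; F_bb(-2)=-144, F_bb(0)=96, F_bb(4)=-288.
Local maxima occur where both diagonal entries negative: (1, -2), (1, 4). Count: 2.

2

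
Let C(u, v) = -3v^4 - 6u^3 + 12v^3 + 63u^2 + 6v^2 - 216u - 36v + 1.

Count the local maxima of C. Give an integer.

C separates as a function of u plus a function of v, so ∇C=0 decouples.
∂C/∂u = -18(u - 4)(u - 3) = 0 at u ∈ {3, 4}; ∂C/∂v = -12(v - 3)(v - 1)(v + 1) = 0 at v ∈ {-1, 1, 3}.
The Hessian is diagonal: diag(C_uu, C_vv). Second derivatives: C_uu(3)=18, C_uu(4)=-18; C_vv(-1)=-96, C_vv(1)=48, C_vv(3)=-96.
Local maxima occur where both diagonal entries negative: (4, -1), (4, 3). Count: 2.

2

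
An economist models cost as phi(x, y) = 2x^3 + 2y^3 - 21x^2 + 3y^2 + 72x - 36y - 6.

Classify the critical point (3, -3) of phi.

local maximum

The mixed partial ∂²phi/∂x∂y is 0, so the Hessian at any point is diag(phi_xx, phi_yy) = diag(6(2x - 7), 6(2y + 1)).
At (3, -3): H = diag(-6, -30).
Both eigenvalues are negative, so H is negative definite: a local maximum.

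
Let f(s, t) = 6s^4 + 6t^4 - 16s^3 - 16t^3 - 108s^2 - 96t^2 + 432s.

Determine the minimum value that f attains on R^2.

f(s,t) separates as P(s) + Q(t), so its minimum is min P + min Q.
P'(s) = 24(s - 3)(s - 2)(s + 3) vanishes at s ∈ {-3, 2, 3}; Q'(t) = 24t(t - 4)(t + 2) vanishes at t ∈ {-2, 0, 4}.
Local minima of P (where P''>0): P(-3)=-1350, P(3)=378. Local minima of Q: Q(-2)=-160, Q(4)=-1024.
So the global minimum of f is P(-3) + Q(4) = -1350 − 1024 = -2374, attained at (-3, 4).

-2374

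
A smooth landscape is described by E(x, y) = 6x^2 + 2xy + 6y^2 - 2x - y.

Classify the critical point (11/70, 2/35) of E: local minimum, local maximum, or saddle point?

local minimum

The Hessian of E is constant: H = [[12, 2], [2, 12]].
det(H) = 12·12 − 2² = 140.
det(H) > 0 and tr(H) = 24 > 0, so H is positive definite and the point is a local minimum.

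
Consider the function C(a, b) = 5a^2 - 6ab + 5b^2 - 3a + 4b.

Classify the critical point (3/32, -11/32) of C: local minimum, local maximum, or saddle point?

local minimum

The Hessian of C is constant: H = [[10, -6], [-6, 10]].
det(H) = 10·10 − (-6)² = 64.
det(H) > 0 and tr(H) = 20 > 0, so H is positive definite and the point is a local minimum.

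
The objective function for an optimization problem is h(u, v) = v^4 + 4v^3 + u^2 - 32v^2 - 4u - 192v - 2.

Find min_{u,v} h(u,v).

-774

h(u,v) separates as P(u) + Q(v) − 2, so its minimum is min P + min Q − 2.
P'(u) = 2u - 4 vanishes at u ∈ {2}; Q'(v) = 4(v - 4)(v + 3)(v + 4) vanishes at v ∈ {-4, -3, 4}.
Local minima of P (where P''>0): P(2)=-4. Local minima of Q: Q(-4)=256, Q(4)=-768.
So the global minimum of h is P(2) + Q(4) − 2 = -4 − 768 − 2 = -774, attained at (2, 4).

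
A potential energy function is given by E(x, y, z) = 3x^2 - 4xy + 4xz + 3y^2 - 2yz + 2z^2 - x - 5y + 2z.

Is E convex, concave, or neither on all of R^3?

convex

E is quadratic, so its Hessian is the constant matrix H = [[6, -4, 4], [-4, 6, -2], [4, -2, 4]].
Leading principal minors: 6, 20, 24.
All positive ⇒ H ≻ 0 ⇒ convex.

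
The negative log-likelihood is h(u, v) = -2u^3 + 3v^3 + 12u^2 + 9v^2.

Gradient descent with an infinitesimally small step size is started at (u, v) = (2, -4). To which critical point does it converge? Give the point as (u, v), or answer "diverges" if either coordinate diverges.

h is separable, so gradient descent decouples: u follows -∂h/∂u, v follows -∂h/∂v.
∂h/∂u = -6u(u - 4); at u=2 this is 24, so u decreases.
∂h/∂v = 9v(v + 2); at v=-4 this is 72, so v decreases.
The v-coordinate has no critical point in that direction and runs off to infinity.

diverges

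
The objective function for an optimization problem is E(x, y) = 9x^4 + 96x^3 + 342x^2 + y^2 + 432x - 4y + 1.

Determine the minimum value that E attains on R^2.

-180

E(x,y) separates as P(x) + Q(y) + 1, so its minimum is min P + min Q + 1.
P'(x) = 36(x + 1)(x + 3)(x + 4) vanishes at x ∈ {-4, -3, -1}; Q'(y) = 2y - 4 vanishes at y ∈ {2}.
Local minima of P (where P''>0): P(-4)=-96, P(-1)=-177. Local minima of Q: Q(2)=-4.
So the global minimum of E is P(-1) + Q(2) + 1 = -177 − 4 + 1 = -180, attained at (-1, 2).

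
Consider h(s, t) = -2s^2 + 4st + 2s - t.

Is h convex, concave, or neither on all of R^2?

neither

h is quadratic, so its Hessian is the constant matrix H = [[-4, 4], [4, 0]].
det(H) = -16, tr(H) = -4.
det(H) < 0, so H is indefinite: neither convex nor concave.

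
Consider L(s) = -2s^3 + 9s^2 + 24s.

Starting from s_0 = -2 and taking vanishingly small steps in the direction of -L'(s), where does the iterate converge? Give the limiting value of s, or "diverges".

-1

L'(s) = -6(s - 4)(s + 1), so L'(-2) = -36.
Gradient descent moves in the -L' direction, i.e. s is increasing.
The nearest critical point in that direction is s = -1, where L'' = 30 > 0 (a local minimum). The iterate converges there.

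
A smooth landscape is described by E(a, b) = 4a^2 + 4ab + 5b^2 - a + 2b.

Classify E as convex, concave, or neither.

E is quadratic, so its Hessian is the constant matrix H = [[8, 4], [4, 10]].
det(H) = 64, tr(H) = 18.
det(H) > 0 and tr(H) > 0, so H is positive definite everywhere: convex.

convex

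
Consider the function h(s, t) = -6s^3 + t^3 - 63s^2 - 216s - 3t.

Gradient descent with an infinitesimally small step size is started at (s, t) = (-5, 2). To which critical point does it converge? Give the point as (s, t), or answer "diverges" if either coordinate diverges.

(-4, 1)

h is separable, so gradient descent decouples: s follows -∂h/∂s, t follows -∂h/∂t.
∂h/∂s = -18(s + 3)(s + 4); at s=-5 this is -36, so s increases.
∂h/∂t = 3(t - 1)(t + 1); at t=2 this is 9, so t decreases.
s converges to its nearest critical value -4 (a local min of the s-part); t converges to 1. The iterate converges to (-4, 1).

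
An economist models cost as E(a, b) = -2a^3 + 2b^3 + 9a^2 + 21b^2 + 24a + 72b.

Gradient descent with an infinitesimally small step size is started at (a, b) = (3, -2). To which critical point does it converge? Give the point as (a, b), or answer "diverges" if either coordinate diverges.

E is separable, so gradient descent decouples: a follows -∂E/∂a, b follows -∂E/∂b.
∂E/∂a = -6(a - 4)(a + 1); at a=3 this is 24, so a decreases.
∂E/∂b = 6(b + 3)(b + 4); at b=-2 this is 12, so b decreases.
a converges to its nearest critical value -1 (a local min of the a-part); b converges to -3. The iterate converges to (-1, -3).

(-1, -3)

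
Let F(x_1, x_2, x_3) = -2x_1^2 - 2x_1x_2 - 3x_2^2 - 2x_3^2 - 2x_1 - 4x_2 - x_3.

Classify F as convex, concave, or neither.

F is quadratic, so its Hessian is the constant matrix H = [[-4, -2, 0], [-2, -6, 0], [0, 0, -4]].
Leading principal minors: -4, 20, -80.
Signs alternate −, +, − ⇒ H ≺ 0 ⇒ concave.

concave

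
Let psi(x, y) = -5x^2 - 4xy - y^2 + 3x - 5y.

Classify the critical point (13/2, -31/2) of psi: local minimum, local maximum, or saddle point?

The Hessian of psi is constant: H = [[-10, -4], [-4, -2]].
det(H) = (-10)·(-2) − (-4)² = 4.
det(H) > 0 and tr(H) = -12 < 0, so H is negative definite and the point is a local maximum.

local maximum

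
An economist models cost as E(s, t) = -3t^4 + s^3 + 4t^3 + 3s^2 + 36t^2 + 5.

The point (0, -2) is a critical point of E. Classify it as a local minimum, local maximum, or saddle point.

The mixed partial ∂²E/∂s∂t is 0, so the Hessian at any point is diag(E_ss, E_tt) = diag(6(s + 1), 12(-3t^2 + 2t + 6)).
At (0, -2): H = diag(6, -120).
The eigenvalues have opposite signs, so H is indefinite: a saddle point.

saddle point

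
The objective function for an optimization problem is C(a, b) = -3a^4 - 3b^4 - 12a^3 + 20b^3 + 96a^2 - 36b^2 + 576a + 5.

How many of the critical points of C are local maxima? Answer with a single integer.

4

C separates as a function of a plus a function of b, so ∇C=0 decouples.
∂C/∂a = -12(a - 4)(a + 3)(a + 4) = 0 at a ∈ {-4, -3, 4}; ∂C/∂b = -12b(b - 3)(b - 2) = 0 at b ∈ {0, 2, 3}.
The Hessian is diagonal: diag(C_aa, C_bb). Second derivatives: C_aa(-4)=-96, C_aa(-3)=84, C_aa(4)=-672; C_bb(0)=-72, C_bb(2)=24, C_bb(3)=-36.
Local maxima occur where both diagonal entries negative: (-4, 0), (-4, 3), (4, 0), (4, 3). Count: 4.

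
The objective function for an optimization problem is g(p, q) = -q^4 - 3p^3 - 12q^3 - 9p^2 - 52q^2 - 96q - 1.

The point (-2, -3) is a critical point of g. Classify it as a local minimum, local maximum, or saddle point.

The mixed partial ∂²g/∂p∂q is 0, so the Hessian at any point is diag(g_pp, g_qq) = diag(-18(p + 1), -4(3q^2 + 18q + 26)).
At (-2, -3): H = diag(18, 4).
Both eigenvalues are positive, so H is positive definite: a local minimum.

local minimum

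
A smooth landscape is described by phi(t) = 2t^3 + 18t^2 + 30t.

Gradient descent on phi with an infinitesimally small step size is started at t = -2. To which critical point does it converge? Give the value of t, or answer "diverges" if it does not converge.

phi'(t) = 6(t + 1)(t + 5), so phi'(-2) = -18.
Gradient descent moves in the -phi' direction, i.e. t is increasing.
The nearest critical point in that direction is t = -1, where phi'' = 24 > 0 (a local minimum). The iterate converges there.

-1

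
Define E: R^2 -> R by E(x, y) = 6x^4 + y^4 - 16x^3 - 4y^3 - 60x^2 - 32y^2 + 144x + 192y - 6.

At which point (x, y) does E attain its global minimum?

(-2, -4)

E(x,y) separates as P(x) + Q(y) − 6, so its minimum is min P + min Q − 6.
P'(x) = 24(x - 3)(x - 1)(x + 2) vanishes at x ∈ {-2, 1, 3}; Q'(y) = 4(y - 4)(y - 3)(y + 4) vanishes at y ∈ {-4, 3, 4}.
Local minima of P (where P''>0): P(-2)=-304, P(3)=-54. Local minima of Q: Q(-4)=-768, Q(4)=256.
So the global minimum of E is P(-2) + Q(-4) − 6 = -304 − 768 − 6 = -1078, attained at (-2, -4).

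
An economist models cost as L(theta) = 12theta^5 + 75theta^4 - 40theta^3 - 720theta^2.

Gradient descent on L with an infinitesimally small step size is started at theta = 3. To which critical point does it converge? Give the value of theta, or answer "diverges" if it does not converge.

2

L'(theta) = 60theta(theta - 2)(theta + 3)(theta + 4), so L'(3) = 7560.
Gradient descent moves in the -L' direction, i.e. theta is decreasing.
The nearest critical point in that direction is theta = 2, where L'' = 3600 > 0 (a local minimum). The iterate converges there.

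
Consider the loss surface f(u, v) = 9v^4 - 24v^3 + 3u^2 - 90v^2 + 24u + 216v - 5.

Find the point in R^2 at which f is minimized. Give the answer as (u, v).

f(u,v) separates as P(u) + Q(v) − 5, so its minimum is min P + min Q − 5.
P'(u) = 6u + 24 vanishes at u ∈ {-4}; Q'(v) = 36(v - 3)(v - 1)(v + 2) vanishes at v ∈ {-2, 1, 3}.
Local minima of P (where P''>0): P(-4)=-48. Local minima of Q: Q(-2)=-456, Q(3)=-81.
So the global minimum of f is P(-4) + Q(-2) − 5 = -48 − 456 − 5 = -509, attained at (-4, -2).

(-4, -2)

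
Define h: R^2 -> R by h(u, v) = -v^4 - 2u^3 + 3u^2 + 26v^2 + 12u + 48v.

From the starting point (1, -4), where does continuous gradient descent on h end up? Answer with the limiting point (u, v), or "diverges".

h is separable, so gradient descent decouples: u follows -∂h/∂u, v follows -∂h/∂v.
∂h/∂u = -6(u - 2)(u + 1); at u=1 this is 12, so u decreases.
∂h/∂v = -4(v - 4)(v + 1)(v + 3); at v=-4 this is 96, so v decreases.
The v-coordinate has no critical point in that direction and runs off to infinity.

diverges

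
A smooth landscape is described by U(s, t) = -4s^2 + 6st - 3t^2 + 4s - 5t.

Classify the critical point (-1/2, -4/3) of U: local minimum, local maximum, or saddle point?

The Hessian of U is constant: H = [[-8, 6], [6, -6]].
det(H) = (-8)·(-6) − 6² = 12.
det(H) > 0 and tr(H) = -14 < 0, so H is negative definite and the point is a local maximum.

local maximum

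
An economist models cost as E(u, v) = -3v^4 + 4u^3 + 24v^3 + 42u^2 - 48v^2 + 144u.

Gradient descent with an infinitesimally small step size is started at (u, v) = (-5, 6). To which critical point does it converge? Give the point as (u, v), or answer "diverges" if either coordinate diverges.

diverges

E is separable, so gradient descent decouples: u follows -∂E/∂u, v follows -∂E/∂v.
∂E/∂u = 12(u + 3)(u + 4); at u=-5 this is 24, so u decreases.
∂E/∂v = -12v(v - 4)(v - 2); at v=6 this is -576, so v increases.
The u-coordinate has no critical point in that direction and runs off to infinity.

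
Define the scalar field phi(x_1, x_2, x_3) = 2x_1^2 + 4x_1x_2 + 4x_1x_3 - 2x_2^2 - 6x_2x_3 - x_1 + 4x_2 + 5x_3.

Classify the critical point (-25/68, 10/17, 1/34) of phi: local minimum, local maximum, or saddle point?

saddle point

The Hessian is constant: H = [[4, 4, 4], [4, -4, -6], [4, -6, 0]].
Leading principal minors: Δ₁ = 4, Δ₂ = -32, Δ₃ = -272.
The minors fit neither the all-positive nor the alternating-sign pattern, so H is indefinite: a saddle point.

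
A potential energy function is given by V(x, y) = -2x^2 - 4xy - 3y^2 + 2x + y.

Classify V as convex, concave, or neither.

V is quadratic, so its Hessian is the constant matrix H = [[-4, -4], [-4, -6]].
det(H) = 8, tr(H) = -10.
det(H) > 0 and tr(H) < 0, so H is negative definite everywhere: concave.

concave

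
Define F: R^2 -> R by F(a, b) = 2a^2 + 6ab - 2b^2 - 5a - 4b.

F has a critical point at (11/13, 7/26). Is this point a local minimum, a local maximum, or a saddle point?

The Hessian of F is constant: H = [[4, 6], [6, -4]].
det(H) = 4·(-4) − 6² = -52.
Since det(H) < 0, H is indefinite and the critical point is a saddle point.

saddle point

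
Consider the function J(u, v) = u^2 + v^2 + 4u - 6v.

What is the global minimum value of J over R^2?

-13

J(u,v) separates as P(u) + Q(v), so its minimum is min P + min Q.
P'(u) = 2u + 4 vanishes at u ∈ {-2}; Q'(v) = 2v - 6 vanishes at v ∈ {3}.
Local minima of P (where P''>0): P(-2)=-4. Local minima of Q: Q(3)=-9.
So the global minimum of J is P(-2) + Q(3) = -4 − 9 = -13, attained at (-2, 3).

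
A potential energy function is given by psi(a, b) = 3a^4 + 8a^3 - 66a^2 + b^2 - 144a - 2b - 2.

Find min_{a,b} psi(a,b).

-570

psi(a,b) separates as P(a) + Q(b) − 2, so its minimum is min P + min Q − 2.
P'(a) = 12(a - 3)(a + 1)(a + 4) vanishes at a ∈ {-4, -1, 3}; Q'(b) = 2b - 2 vanishes at b ∈ {1}.
Local minima of P (where P''>0): P(-4)=-224, P(3)=-567. Local minima of Q: Q(1)=-1.
So the global minimum of psi is P(3) + Q(1) − 2 = -567 − 1 − 2 = -570, attained at (3, 1).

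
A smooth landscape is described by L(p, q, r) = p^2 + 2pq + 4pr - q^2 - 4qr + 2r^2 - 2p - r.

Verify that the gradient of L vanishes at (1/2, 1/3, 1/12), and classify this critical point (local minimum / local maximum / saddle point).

saddle point

∇L = (2p + 2q + 4r - 2, 2p - 2q - 4r, 4p - 4q + 4r - 1); substituting (1/2, 1/3, 1/12) gives ∇L = (0, 0, 0), so (1/2, 1/3, 1/12) is indeed a critical point.
The Hessian is constant: H = [[2, 2, 4], [2, -2, -4], [4, -4, 4]].
Leading principal minors: Δ₁ = 2, Δ₂ = -8, Δ₃ = -96.
The minors fit neither the all-positive nor the alternating-sign pattern, so H is indefinite: a saddle point.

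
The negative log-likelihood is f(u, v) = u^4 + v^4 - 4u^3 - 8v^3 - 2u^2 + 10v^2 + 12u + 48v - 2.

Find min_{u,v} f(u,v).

-40

f(u,v) separates as P(u) + Q(v) − 2, so its minimum is min P + min Q − 2.
P'(u) = 4(u - 3)(u - 1)(u + 1) vanishes at u ∈ {-1, 1, 3}; Q'(v) = 4(v - 4)(v - 3)(v + 1) vanishes at v ∈ {-1, 3, 4}.
Local minima of P (where P''>0): P(-1)=-9, P(3)=-9. Local minima of Q: Q(-1)=-29, Q(4)=96.
So the global minimum of f is P(-1) + Q(-1) − 2 = -9 − 29 − 2 = -40, attained at (-1, -1).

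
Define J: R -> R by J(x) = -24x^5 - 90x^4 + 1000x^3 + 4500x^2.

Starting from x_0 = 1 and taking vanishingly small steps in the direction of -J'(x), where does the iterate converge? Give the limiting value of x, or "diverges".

J'(x) = -120x(x - 5)(x + 3)(x + 5), so J'(1) = 11520.
Gradient descent moves in the -J' direction, i.e. x is decreasing.
The nearest critical point in that direction is x = 0, where J'' = 9000 > 0 (a local minimum). The iterate converges there.

0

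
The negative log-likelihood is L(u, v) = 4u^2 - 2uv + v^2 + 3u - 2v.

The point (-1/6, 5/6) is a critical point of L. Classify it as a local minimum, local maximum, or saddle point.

The Hessian of L is constant: H = [[8, -2], [-2, 2]].
det(H) = 8·2 − (-2)² = 12.
det(H) > 0 and tr(H) = 10 > 0, so H is positive definite and the point is a local minimum.

local minimum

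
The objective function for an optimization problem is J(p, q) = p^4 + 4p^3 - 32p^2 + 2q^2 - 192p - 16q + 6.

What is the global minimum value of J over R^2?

J(p,q) separates as A(p) + B(q) + 6, so its minimum is min A + min B + 6.
A'(p) = 4(p - 4)(p + 3)(p + 4) vanishes at p ∈ {-4, -3, 4}; B'(q) = 4q - 16 vanishes at q ∈ {4}.
Local minima of A (where A''>0): A(-4)=256, A(4)=-768. Local minima of B: B(4)=-32.
So the global minimum of J is A(4) + B(4) + 6 = -768 − 32 + 6 = -794, attained at (4, 4).

-794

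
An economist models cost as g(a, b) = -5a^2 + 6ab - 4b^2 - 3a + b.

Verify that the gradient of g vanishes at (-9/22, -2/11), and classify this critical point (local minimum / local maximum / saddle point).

∇g = (-10a + 6b - 3, 6a - 8b + 1); substituting (-9/22, -2/11) gives ∇g = (0, 0), so (-9/22, -2/11) is indeed a critical point.
The Hessian of g is constant: H = [[-10, 6], [6, -8]].
det(H) = (-10)·(-8) − 6² = 44.
det(H) > 0 and tr(H) = -18 < 0, so H is negative definite and the point is a local maximum.

local maximum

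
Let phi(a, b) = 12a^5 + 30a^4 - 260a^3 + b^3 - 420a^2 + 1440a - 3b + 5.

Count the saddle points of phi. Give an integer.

4

phi separates as a function of a plus a function of b, so ∇phi=0 decouples.
∂phi/∂a = 60(a - 3)(a - 1)(a + 2)(a + 4) = 0 at a ∈ {-4, -2, 1, 3}; ∂phi/∂b = 3(b - 1)(b + 1) = 0 at b ∈ {-1, 1}.
The Hessian is diagonal: diag(phi_aa, phi_bb). Second derivatives: phi_aa(-4)=-4200, phi_aa(-2)=1800, phi_aa(1)=-1800, phi_aa(3)=4200; phi_bb(-1)=-6, phi_bb(1)=6.
Saddle points occur where the two diagonal entries have opposite signs: (-4, 1), (-2, -1), (1, 1), (3, -1). Count: 4.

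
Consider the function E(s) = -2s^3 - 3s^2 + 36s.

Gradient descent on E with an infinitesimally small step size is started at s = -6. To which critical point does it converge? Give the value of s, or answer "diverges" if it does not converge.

-3

E'(s) = -6(s - 2)(s + 3), so E'(-6) = -144.
Gradient descent moves in the -E' direction, i.e. s is increasing.
The nearest critical point in that direction is s = -3, where E'' = 30 > 0 (a local minimum). The iterate converges there.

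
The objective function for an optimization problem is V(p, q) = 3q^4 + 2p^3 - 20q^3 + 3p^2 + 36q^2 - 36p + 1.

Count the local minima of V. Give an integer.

2

V separates as a function of p plus a function of q, so ∇V=0 decouples.
∂V/∂p = 6(p - 2)(p + 3) = 0 at p ∈ {-3, 2}; ∂V/∂q = 12q(q - 3)(q - 2) = 0 at q ∈ {0, 2, 3}.
The Hessian is diagonal: diag(V_pp, V_qq). Second derivatives: V_pp(-3)=-30, V_pp(2)=30; V_qq(0)=72, V_qq(2)=-24, V_qq(3)=36.
Local minima occur where both diagonal entries positive: (2, 0), (2, 3). Count: 2.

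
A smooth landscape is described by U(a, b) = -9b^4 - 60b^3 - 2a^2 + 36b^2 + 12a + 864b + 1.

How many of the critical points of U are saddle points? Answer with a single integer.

U separates as a function of a plus a function of b, so ∇U=0 decouples.
∂U/∂a = -4(a - 3) = 0 at a ∈ {3}; ∂U/∂b = -36(b - 2)(b + 3)(b + 4) = 0 at b ∈ {-4, -3, 2}.
The Hessian is diagonal: diag(U_aa, U_bb). Second derivatives: U_aa(3)=-4; U_bb(-4)=-216, U_bb(-3)=180, U_bb(2)=-1080.
Saddle points occur where the two diagonal entries have opposite signs: (3, -3). Count: 1.

1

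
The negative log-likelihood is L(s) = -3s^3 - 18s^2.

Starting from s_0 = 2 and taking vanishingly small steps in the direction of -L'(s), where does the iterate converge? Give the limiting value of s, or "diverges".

diverges

L'(s) = -9s(s + 4), so L'(2) = -108.
Gradient descent moves in the -L' direction, i.e. s is increasing.
There is no critical point above s=2, and L' keeps the same sign, so the iterate runs off to +∞.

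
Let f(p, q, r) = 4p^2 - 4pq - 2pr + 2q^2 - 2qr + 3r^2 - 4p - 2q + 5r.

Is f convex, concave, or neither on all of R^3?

convex

f is quadratic, so its Hessian is the constant matrix H = [[8, -4, -2], [-4, 4, -2], [-2, -2, 6]].
Leading principal minors: 8, 16, 16.
All positive ⇒ H ≻ 0 ⇒ convex.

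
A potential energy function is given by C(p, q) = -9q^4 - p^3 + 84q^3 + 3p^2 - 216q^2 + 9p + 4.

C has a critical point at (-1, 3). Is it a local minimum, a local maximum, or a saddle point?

local minimum

The mixed partial ∂²C/∂p∂q is 0, so the Hessian at any point is diag(C_pp, C_qq) = diag(6(-p + 1), 36(-3q^2 + 14q - 12)).
At (-1, 3): H = diag(12, 108).
Both eigenvalues are positive, so H is positive definite: a local minimum.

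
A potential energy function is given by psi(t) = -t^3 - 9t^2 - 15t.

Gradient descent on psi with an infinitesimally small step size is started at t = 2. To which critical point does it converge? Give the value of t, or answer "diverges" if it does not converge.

diverges

psi'(t) = -3(t + 1)(t + 5), so psi'(2) = -63.
Gradient descent moves in the -psi' direction, i.e. t is increasing.
There is no critical point above t=2, and psi' keeps the same sign, so the iterate runs off to +∞.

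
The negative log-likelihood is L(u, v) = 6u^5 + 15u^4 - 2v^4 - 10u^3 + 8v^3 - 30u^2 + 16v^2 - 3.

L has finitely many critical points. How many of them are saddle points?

6

L separates as a function of u plus a function of v, so ∇L=0 decouples.
∂L/∂u = 30u(u - 1)(u + 1)(u + 2) = 0 at u ∈ {-2, -1, 0, 1}; ∂L/∂v = -8v(v - 4)(v + 1) = 0 at v ∈ {-1, 0, 4}.
The Hessian is diagonal: diag(L_uu, L_vv). Second derivatives: L_uu(-2)=-180, L_uu(-1)=60, L_uu(0)=-60, L_uu(1)=180; L_vv(-1)=-40, L_vv(0)=32, L_vv(4)=-160.
Saddle points occur where the two diagonal entries have opposite signs: (-2, 0), (-1, -1), (-1, 4), (0, 0), (1, -1), (1, 4). Count: 6.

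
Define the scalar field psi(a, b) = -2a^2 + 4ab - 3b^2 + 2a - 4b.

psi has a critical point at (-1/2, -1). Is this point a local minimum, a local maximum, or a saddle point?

local maximum

The Hessian of psi is constant: H = [[-4, 4], [4, -6]].
det(H) = (-4)·(-6) − 4² = 8.
det(H) > 0 and tr(H) = -10 < 0, so H is negative definite and the point is a local maximum.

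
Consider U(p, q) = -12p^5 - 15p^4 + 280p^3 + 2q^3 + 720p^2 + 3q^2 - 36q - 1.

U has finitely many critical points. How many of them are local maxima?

U separates as a function of p plus a function of q, so ∇U=0 decouples.
∂U/∂p = -60p(p - 4)(p + 2)(p + 3) = 0 at p ∈ {-3, -2, 0, 4}; ∂U/∂q = 6(q - 2)(q + 3) = 0 at q ∈ {-3, 2}.
The Hessian is diagonal: diag(U_pp, U_qq). Second derivatives: U_pp(-3)=1260, U_pp(-2)=-720, U_pp(0)=1440, U_pp(4)=-10080; U_qq(-3)=-30, U_qq(2)=30.
Local maxima occur where both diagonal entries negative: (-2, -3), (4, -3). Count: 2.

2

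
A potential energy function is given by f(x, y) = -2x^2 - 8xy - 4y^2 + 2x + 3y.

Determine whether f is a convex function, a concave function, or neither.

neither

f is quadratic, so its Hessian is the constant matrix H = [[-4, -8], [-8, -8]].
det(H) = -32, tr(H) = -12.
det(H) < 0, so H is indefinite: neither convex nor concave.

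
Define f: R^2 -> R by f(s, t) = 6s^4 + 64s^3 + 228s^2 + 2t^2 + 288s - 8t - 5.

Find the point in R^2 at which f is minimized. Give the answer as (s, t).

f(s,t) separates as P(s) + Q(t) − 5, so its minimum is min P + min Q − 5.
P'(s) = 24(s + 1)(s + 3)(s + 4) vanishes at s ∈ {-4, -3, -1}; Q'(t) = 4(t - 2) vanishes at t ∈ {2}.
Local minima of P (where P''>0): P(-4)=-64, P(-1)=-118. Local minima of Q: Q(2)=-8.
So the global minimum of f is P(-1) + Q(2) − 5 = -118 − 8 − 5 = -131, attained at (-1, 2).

(-1, 2)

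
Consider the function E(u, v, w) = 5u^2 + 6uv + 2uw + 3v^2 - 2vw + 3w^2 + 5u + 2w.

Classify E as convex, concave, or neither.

convex

E is quadratic, so its Hessian is the constant matrix H = [[10, 6, 2], [6, 6, -2], [2, -2, 6]].
Leading principal minors: 10, 24, 32.
All positive ⇒ H ≻ 0 ⇒ convex.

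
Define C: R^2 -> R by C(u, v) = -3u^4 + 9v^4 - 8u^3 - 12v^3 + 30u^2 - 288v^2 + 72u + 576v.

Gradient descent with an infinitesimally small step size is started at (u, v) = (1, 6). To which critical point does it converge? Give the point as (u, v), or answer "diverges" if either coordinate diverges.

(-1, 4)

C is separable, so gradient descent decouples: u follows -∂C/∂u, v follows -∂C/∂v.
∂C/∂u = -12(u - 2)(u + 1)(u + 3); at u=1 this is 96, so u decreases.
∂C/∂v = 36(v - 4)(v - 1)(v + 4); at v=6 this is 3600, so v decreases.
u converges to its nearest critical value -1 (a local min of the u-part); v converges to 4. The iterate converges to (-1, 4).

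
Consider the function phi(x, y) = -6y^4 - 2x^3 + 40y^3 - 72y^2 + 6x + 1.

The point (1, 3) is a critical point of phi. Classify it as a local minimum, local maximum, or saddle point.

local maximum

The mixed partial ∂²phi/∂x∂y is 0, so the Hessian at any point is diag(phi_xx, phi_yy) = diag(-12x, 24(-3y^2 + 10y - 6)).
At (1, 3): H = diag(-12, -72).
Both eigenvalues are negative, so H is negative definite: a local maximum.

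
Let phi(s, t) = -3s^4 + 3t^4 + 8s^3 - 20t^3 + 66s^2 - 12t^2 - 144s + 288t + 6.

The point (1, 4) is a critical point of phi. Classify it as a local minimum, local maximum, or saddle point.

local minimum

The mixed partial ∂²phi/∂s∂t is 0, so the Hessian at any point is diag(phi_ss, phi_tt) = diag(12(-3s^2 + 4s + 11), 12(3t^2 - 10t - 2)).
At (1, 4): H = diag(144, 72).
Both eigenvalues are positive, so H is positive definite: a local minimum.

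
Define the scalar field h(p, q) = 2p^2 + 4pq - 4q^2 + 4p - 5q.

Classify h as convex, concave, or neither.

h is quadratic, so its Hessian is the constant matrix H = [[4, 4], [4, -8]].
det(H) = -48, tr(H) = -4.
det(H) < 0, so H is indefinite: neither convex nor concave.

neither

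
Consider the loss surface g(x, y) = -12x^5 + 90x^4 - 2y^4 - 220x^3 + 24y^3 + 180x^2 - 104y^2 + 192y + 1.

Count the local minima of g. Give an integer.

g separates as a function of x plus a function of y, so ∇g=0 decouples.
∂g/∂x = -60x(x - 3)(x - 2)(x - 1) = 0 at x ∈ {0, 1, 2, 3}; ∂g/∂y = -8(y - 4)(y - 3)(y - 2) = 0 at y ∈ {2, 3, 4}.
The Hessian is diagonal: diag(g_xx, g_yy). Second derivatives: g_xx(0)=360, g_xx(1)=-120, g_xx(2)=120, g_xx(3)=-360; g_yy(2)=-16, g_yy(3)=8, g_yy(4)=-16.
Local minima occur where both diagonal entries positive: (0, 3), (2, 3). Count: 2.

2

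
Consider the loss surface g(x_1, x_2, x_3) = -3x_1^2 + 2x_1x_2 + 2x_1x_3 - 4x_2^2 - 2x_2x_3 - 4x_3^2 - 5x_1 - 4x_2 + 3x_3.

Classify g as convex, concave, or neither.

concave

g is quadratic, so its Hessian is the constant matrix H = [[-6, 2, 2], [2, -8, -2], [2, -2, -8]].
Leading principal minors: -6, 44, -312.
Signs alternate −, +, − ⇒ H ≺ 0 ⇒ concave.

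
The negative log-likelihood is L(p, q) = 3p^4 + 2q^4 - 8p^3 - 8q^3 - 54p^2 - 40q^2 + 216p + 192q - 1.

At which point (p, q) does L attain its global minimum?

(-3, -3)

L(p,q) separates as A(p) + B(q) − 1, so its minimum is min A + min B − 1.
A'(p) = 12(p - 3)(p - 2)(p + 3) vanishes at p ∈ {-3, 2, 3}; B'(q) = 8(q - 4)(q - 2)(q + 3) vanishes at q ∈ {-3, 2, 4}.
Local minima of A (where A''>0): A(-3)=-675, A(3)=189. Local minima of B: B(-3)=-558, B(4)=128.
So the global minimum of L is A(-3) + B(-3) − 1 = -675 − 558 − 1 = -1234, attained at (-3, -3).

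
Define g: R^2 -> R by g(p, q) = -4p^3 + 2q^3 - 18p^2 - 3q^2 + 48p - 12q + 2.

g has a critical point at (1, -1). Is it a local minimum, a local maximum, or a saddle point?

local maximum

The mixed partial ∂²g/∂p∂q is 0, so the Hessian at any point is diag(g_pp, g_qq) = diag(-12(2p + 3), 6(2q - 1)).
At (1, -1): H = diag(-60, -18).
Both eigenvalues are negative, so H is negative definite: a local maximum.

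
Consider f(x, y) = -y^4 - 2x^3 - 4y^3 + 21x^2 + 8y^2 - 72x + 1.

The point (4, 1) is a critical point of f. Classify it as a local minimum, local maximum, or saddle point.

The mixed partial ∂²f/∂x∂y is 0, so the Hessian at any point is diag(f_xx, f_yy) = diag(6(-2x + 7), 4(-3y^2 - 6y + 4)).
At (4, 1): H = diag(-6, -20).
Both eigenvalues are negative, so H is negative definite: a local maximum.

local maximum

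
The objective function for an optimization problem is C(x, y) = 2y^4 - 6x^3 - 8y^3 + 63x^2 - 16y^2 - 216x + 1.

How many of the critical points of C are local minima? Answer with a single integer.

C separates as a function of x plus a function of y, so ∇C=0 decouples.
∂C/∂x = -18(x - 4)(x - 3) = 0 at x ∈ {3, 4}; ∂C/∂y = 8y(y - 4)(y + 1) = 0 at y ∈ {-1, 0, 4}.
The Hessian is diagonal: diag(C_xx, C_yy). Second derivatives: C_xx(3)=18, C_xx(4)=-18; C_yy(-1)=40, C_yy(0)=-32, C_yy(4)=160.
Local minima occur where both diagonal entries positive: (3, -1), (3, 4). Count: 2.

2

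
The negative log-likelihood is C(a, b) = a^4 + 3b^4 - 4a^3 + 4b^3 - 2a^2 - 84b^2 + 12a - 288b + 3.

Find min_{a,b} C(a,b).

C(a,b) separates as P(a) + Q(b) + 3, so its minimum is min P + min Q + 3.
P'(a) = 4(a - 3)(a - 1)(a + 1) vanishes at a ∈ {-1, 1, 3}; Q'(b) = 12(b - 4)(b + 2)(b + 3) vanishes at b ∈ {-3, -2, 4}.
Local minima of P (where P''>0): P(-1)=-9, P(3)=-9. Local minima of Q: Q(-3)=243, Q(4)=-1472.
So the global minimum of C is P(-1) + Q(4) + 3 = -9 − 1472 + 3 = -1478, attained at (-1, 4).

-1478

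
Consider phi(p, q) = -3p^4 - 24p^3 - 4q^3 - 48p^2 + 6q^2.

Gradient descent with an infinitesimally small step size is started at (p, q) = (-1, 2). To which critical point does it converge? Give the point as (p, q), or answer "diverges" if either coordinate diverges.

phi is separable, so gradient descent decouples: p follows -∂phi/∂p, q follows -∂phi/∂q.
∂phi/∂p = -12p(p + 2)(p + 4); at p=-1 this is 36, so p decreases.
∂phi/∂q = -12q(q - 1); at q=2 this is -24, so q increases.
The q-coordinate has no critical point in that direction and runs off to infinity.

diverges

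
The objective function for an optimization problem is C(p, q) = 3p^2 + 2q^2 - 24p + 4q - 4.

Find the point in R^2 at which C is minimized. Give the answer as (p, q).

C(p,q) separates as A(p) + B(q) − 4, so its minimum is min A + min B − 4.
A'(p) = 6p - 24 vanishes at p ∈ {4}; B'(q) = 4q + 4 vanishes at q ∈ {-1}.
Local minima of A (where A''>0): A(4)=-48. Local minima of B: B(-1)=-2.
So the global minimum of C is A(4) + B(-1) − 4 = -48 − 2 − 4 = -54, attained at (4, -1).

(4, -1)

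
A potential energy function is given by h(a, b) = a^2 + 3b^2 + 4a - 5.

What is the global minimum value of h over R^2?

-9

h(a,b) separates as P(a) + Q(b) − 5, so its minimum is min P + min Q − 5.
P'(a) = 2a + 4 vanishes at a ∈ {-2}; Q'(b) = 6b vanishes at b ∈ {0}.
Local minima of P (where P''>0): P(-2)=-4. Local minima of Q: Q(0)=0.
So the global minimum of h is P(-2) + Q(0) − 5 = -4 + 0 − 5 = -9, attained at (-2, 0).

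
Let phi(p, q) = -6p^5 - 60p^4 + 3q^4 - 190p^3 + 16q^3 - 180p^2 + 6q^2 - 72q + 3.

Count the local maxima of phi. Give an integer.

phi separates as a function of p plus a function of q, so ∇phi=0 decouples.
∂phi/∂p = -30p(p + 1)(p + 3)(p + 4) = 0 at p ∈ {-4, -3, -1, 0}; ∂phi/∂q = 12(q - 1)(q + 2)(q + 3) = 0 at q ∈ {-3, -2, 1}.
The Hessian is diagonal: diag(phi_pp, phi_qq). Second derivatives: phi_pp(-4)=360, phi_pp(-3)=-180, phi_pp(-1)=180, phi_pp(0)=-360; phi_qq(-3)=48, phi_qq(-2)=-36, phi_qq(1)=144.
Local maxima occur where both diagonal entries negative: (-3, -2), (0, -2). Count: 2.

2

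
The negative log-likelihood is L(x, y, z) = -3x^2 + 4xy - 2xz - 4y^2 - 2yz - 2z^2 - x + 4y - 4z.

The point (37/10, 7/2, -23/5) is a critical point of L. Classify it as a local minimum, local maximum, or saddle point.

local maximum

The Hessian is constant: H = [[-6, 4, -2], [4, -8, -2], [-2, -2, -4]].
Leading principal minors: Δ₁ = -6, Δ₂ = 32, Δ₃ = -40.
The minors alternate sign starting negative (−, +, −), so H is negative definite: a local maximum.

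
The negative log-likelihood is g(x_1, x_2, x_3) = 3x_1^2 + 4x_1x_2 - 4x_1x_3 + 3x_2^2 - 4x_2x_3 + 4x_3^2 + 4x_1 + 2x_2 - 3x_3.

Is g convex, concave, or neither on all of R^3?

convex

g is quadratic, so its Hessian is the constant matrix H = [[6, 4, -4], [4, 6, -4], [-4, -4, 8]].
Leading principal minors: 6, 20, 96.
All positive ⇒ H ≻ 0 ⇒ convex.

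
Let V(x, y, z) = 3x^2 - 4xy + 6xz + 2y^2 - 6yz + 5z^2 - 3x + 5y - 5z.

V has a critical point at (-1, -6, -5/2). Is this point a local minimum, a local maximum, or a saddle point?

local minimum

The Hessian is constant: H = [[6, -4, 6], [-4, 4, -6], [6, -6, 10]].
Leading principal minors: Δ₁ = 6, Δ₂ = 8, Δ₃ = 8.
All leading minors are positive, so H is positive definite: a local minimum.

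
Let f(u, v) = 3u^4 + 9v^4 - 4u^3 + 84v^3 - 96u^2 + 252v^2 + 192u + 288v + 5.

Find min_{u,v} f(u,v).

-1467

f(u,v) separates as P(u) + Q(v) + 5, so its minimum is min P + min Q + 5.
P'(u) = 12(u - 4)(u - 1)(u + 4) vanishes at u ∈ {-4, 1, 4}; Q'(v) = 36(v + 1)(v + 2)(v + 4) vanishes at v ∈ {-4, -2, -1}.
Local minima of P (where P''>0): P(-4)=-1280, P(4)=-256. Local minima of Q: Q(-4)=-192, Q(-1)=-111.
So the global minimum of f is P(-4) + Q(-4) + 5 = -1280 − 192 + 5 = -1467, attained at (-4, -4).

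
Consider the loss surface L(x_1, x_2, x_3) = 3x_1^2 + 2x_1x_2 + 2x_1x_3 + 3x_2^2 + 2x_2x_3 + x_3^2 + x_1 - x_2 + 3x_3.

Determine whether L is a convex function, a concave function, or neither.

convex

L is quadratic, so its Hessian is the constant matrix H = [[6, 2, 2], [2, 6, 2], [2, 2, 2]].
Leading principal minors: 6, 32, 32.
All positive ⇒ H ≻ 0 ⇒ convex.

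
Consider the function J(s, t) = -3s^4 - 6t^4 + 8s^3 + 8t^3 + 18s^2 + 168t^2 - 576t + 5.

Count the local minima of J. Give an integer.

J separates as a function of s plus a function of t, so ∇J=0 decouples.
∂J/∂s = -12s(s - 3)(s + 1) = 0 at s ∈ {-1, 0, 3}; ∂J/∂t = -24(t - 3)(t - 2)(t + 4) = 0 at t ∈ {-4, 2, 3}.
The Hessian is diagonal: diag(J_ss, J_tt). Second derivatives: J_ss(-1)=-48, J_ss(0)=36, J_ss(3)=-144; J_tt(-4)=-1008, J_tt(2)=144, J_tt(3)=-168.
Local minima occur where both diagonal entries positive: (0, 2). Count: 1.

1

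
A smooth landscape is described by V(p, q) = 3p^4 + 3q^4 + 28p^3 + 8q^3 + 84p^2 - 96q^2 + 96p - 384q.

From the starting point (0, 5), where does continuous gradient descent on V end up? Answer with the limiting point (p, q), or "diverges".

V is separable, so gradient descent decouples: p follows -∂V/∂p, q follows -∂V/∂q.
∂V/∂p = 12(p + 1)(p + 2)(p + 4); at p=0 this is 96, so p decreases.
∂V/∂q = 12(q - 4)(q + 2)(q + 4); at q=5 this is 756, so q decreases.
p converges to its nearest critical value -1 (a local min of the p-part); q converges to 4. The iterate converges to (-1, 4).

(-1, 4)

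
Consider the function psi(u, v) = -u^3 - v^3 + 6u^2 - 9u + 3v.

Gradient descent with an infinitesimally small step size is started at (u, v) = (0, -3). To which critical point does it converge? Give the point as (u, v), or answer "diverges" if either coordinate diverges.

(1, -1)

psi is separable, so gradient descent decouples: u follows -∂psi/∂u, v follows -∂psi/∂v.
∂psi/∂u = -3(u - 3)(u - 1); at u=0 this is -9, so u increases.
∂psi/∂v = -3(v - 1)(v + 1); at v=-3 this is -24, so v increases.
u converges to its nearest critical value 1 (a local min of the u-part); v converges to -1. The iterate converges to (1, -1).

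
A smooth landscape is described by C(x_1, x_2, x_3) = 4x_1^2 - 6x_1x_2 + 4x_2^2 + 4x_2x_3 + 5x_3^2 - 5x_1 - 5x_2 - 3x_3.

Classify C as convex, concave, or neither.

convex

C is quadratic, so its Hessian is the constant matrix H = [[8, -6, 0], [-6, 8, 4], [0, 4, 10]].
Leading principal minors: 8, 28, 152.
All positive ⇒ H ≻ 0 ⇒ convex.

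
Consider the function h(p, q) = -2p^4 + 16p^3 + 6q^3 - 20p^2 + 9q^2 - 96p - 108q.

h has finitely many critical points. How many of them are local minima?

h separates as a function of p plus a function of q, so ∇h=0 decouples.
∂h/∂p = -8(p - 4)(p - 3)(p + 1) = 0 at p ∈ {-1, 3, 4}; ∂h/∂q = 18(q - 2)(q + 3) = 0 at q ∈ {-3, 2}.
The Hessian is diagonal: diag(h_pp, h_qq). Second derivatives: h_pp(-1)=-160, h_pp(3)=32, h_pp(4)=-40; h_qq(-3)=-90, h_qq(2)=90.
Local minima occur where both diagonal entries positive: (3, 2). Count: 1.

1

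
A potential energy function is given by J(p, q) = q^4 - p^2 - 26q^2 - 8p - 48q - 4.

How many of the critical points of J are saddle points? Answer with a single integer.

J separates as a function of p plus a function of q, so ∇J=0 decouples.
∂J/∂p = -2(p + 4) = 0 at p ∈ {-4}; ∂J/∂q = 4(q - 4)(q + 1)(q + 3) = 0 at q ∈ {-3, -1, 4}.
The Hessian is diagonal: diag(J_pp, J_qq). Second derivatives: J_pp(-4)=-2; J_qq(-3)=56, J_qq(-1)=-40, J_qq(4)=140.
Saddle points occur where the two diagonal entries have opposite signs: (-4, -3), (-4, 4). Count: 2.

2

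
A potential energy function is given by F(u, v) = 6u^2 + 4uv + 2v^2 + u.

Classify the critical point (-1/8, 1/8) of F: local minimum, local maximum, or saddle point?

local minimum

The Hessian of F is constant: H = [[12, 4], [4, 4]].
det(H) = 12·4 − 4² = 32.
det(H) > 0 and tr(H) = 16 > 0, so H is positive definite and the point is a local minimum.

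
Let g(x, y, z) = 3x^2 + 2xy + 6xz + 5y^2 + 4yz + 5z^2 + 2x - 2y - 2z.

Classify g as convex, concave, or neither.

g is quadratic, so its Hessian is the constant matrix H = [[6, 2, 6], [2, 10, 4], [6, 4, 10]].
Leading principal minors: 6, 56, 200.
All positive ⇒ H ≻ 0 ⇒ convex.

convex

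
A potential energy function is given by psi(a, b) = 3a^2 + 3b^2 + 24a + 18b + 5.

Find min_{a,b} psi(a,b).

-70

psi(a,b) separates as P(a) + Q(b) + 5, so its minimum is min P + min Q + 5.
P'(a) = 6a + 24 vanishes at a ∈ {-4}; Q'(b) = 6b + 18 vanishes at b ∈ {-3}.
Local minima of P (where P''>0): P(-4)=-48. Local minima of Q: Q(-3)=-27.
So the global minimum of psi is P(-4) + Q(-3) + 5 = -48 − 27 + 5 = -70, attained at (-4, -3).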